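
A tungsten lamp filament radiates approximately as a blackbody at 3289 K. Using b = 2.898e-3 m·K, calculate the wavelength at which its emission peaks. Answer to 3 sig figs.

λ_max ≈ 881 nm

Wien's displacement law: λ_max = b/T = (2.898×10⁻³ m·K)/(3289 K) = 8.811×10⁻⁷ m.
That is 881 nm, in the infrared range.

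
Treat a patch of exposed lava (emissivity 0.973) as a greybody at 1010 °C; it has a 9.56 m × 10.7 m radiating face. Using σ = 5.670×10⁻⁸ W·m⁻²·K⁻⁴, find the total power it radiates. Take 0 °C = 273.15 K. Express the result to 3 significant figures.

T = 1010 °C + 273.15 = 1283.15 K.
Area A = 9.56 × 10.7 = 102.292 m².
P = εσAT⁴ = 0.973 × 5.670×10⁻⁸ × 102.292 × (1283.15)⁴ = 1.53×10⁷ W.

P ≈ 1.53×10⁷ W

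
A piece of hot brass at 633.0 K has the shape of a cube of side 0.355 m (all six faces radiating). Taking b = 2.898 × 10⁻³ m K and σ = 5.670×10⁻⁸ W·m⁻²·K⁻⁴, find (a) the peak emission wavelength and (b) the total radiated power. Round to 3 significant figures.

(a) λ_max = b/T = 2.898×10⁻³/633.0 = 4.578×10⁻⁶ m = 4.58 μm.
Area A = 6s² = 6×(0.355 m)² = 0.75615 m².
(b) P = σAT⁴ = 5.670×10⁻⁸×0.75615×(633.0)⁴ = 6.88×10³ W.

λ_max ≈ 4.58 μm; P ≈ 6.88×10³ W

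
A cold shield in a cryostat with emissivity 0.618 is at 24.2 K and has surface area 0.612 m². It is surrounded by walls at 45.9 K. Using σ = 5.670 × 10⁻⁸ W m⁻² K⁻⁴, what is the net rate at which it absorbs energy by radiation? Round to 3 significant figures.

Area A = 0.612 m².
Net radiated power P_net = εσA(T⁴ − T₀⁴) = 0.618×5.670×10⁻⁸×0.612×(24.2⁴ − 45.9⁴).
T⁴ − T₀⁴ = 3.42974×10⁵ − 4.43865×10⁶ = -4.09568×10⁶ K⁴, so P_net = -0.0878 W — negative, meaning a net gain of 0.0878 W.

Net gain ≈ 0.0878 W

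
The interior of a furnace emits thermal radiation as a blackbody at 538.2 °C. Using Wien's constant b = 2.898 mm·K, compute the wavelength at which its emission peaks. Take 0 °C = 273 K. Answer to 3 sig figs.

λ_max ≈ 3.57 μm

T = 538.2 °C + 273 = 811.2 K.
Wien's displacement law: λ_max = b/T = (2.898×10⁻³ m·K)/(811.2 K) = 3.572×10⁻⁶ m.
That is 3.57 μm, in the infrared range.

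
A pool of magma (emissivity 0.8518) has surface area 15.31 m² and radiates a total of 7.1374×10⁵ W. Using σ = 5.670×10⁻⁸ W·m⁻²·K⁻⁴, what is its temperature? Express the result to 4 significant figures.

T ≈ 991.2 K

Area A = 15.31 m².
P = εσAT⁴ ⇒ T = (P/(εσA))^(1/4) = (7.1374×10⁵/(0.8518×5.670×10⁻⁸×15.31))^(1/4) = 991.2 K.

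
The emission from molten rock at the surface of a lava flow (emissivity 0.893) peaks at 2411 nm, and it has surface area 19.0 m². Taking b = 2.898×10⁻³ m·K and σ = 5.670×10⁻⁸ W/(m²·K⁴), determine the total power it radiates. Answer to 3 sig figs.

P ≈ 2.01×10⁶ W

Wien's law: T = b/λ_max = 2.898×10⁻³/2.411×10⁻⁶ = 1201.99 K.
Area A = 19.0 m².
Then P = εσAT⁴ = 0.893×5.670×10⁻⁸×19.0×(1201.99)⁴ = 2.01×10⁶ W.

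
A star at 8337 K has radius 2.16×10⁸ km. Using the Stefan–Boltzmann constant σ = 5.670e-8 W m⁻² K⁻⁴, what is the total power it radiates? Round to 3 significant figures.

Surface area A = 4πR² = 4π(2.16×10¹¹ m)² = 5.86297×10²³ m².
P = σAT⁴ = 5.670×10⁻⁸ × 5.86297×10²³ × (8337)⁴ = 1.61×10³² W.

P ≈ 1.61×10³² W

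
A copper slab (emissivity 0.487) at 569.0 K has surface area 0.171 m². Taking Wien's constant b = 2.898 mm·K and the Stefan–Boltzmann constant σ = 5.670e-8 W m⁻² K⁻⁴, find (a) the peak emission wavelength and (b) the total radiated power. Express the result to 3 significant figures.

(a) λ_max = b/T = 2.898×10⁻³/569.0 = 5.093×10⁻⁶ m = 5.09 μm.
Area A = 0.171 m².
(b) P = εσAT⁴ = 0.487×5.670×10⁻⁸×0.171×(569.0)⁴ = 495 W.

λ_max ≈ 5.09 μm; P ≈ 495 W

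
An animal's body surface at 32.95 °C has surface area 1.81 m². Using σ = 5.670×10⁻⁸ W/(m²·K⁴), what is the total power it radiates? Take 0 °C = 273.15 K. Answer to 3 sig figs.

P ≈ 901 W

T = 32.95 °C + 273.15 = 306.10 K.
Area A = 1.81 m².
P = σAT⁴ = 5.670×10⁻⁸ × 1.81 × (306.10)⁴ = 901 W.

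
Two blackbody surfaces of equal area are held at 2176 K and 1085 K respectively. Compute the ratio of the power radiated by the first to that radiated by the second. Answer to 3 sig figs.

P₁/P₂ ≈ 16.2

With equal areas, P₁/P₂ = (T₁/T₂)⁴ = (2176/1085)⁴ = 16.2.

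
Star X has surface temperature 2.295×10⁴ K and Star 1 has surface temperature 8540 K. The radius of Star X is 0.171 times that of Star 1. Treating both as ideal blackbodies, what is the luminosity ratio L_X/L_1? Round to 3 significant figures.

L_X/L_1 ≈ 1.53

L ∝ R²T⁴, so L_X/L_1 = (R_X/R_1)²(T_X/T_1)⁴ = (0.171)² × (2.295×10⁴/8540)⁴ = 0.029241 × 52.1554 = 1.53.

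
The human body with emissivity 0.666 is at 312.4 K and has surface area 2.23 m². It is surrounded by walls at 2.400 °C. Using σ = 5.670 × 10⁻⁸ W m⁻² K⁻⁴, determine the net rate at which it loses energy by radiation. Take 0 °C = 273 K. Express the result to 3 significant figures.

Surroundings: T = 2.400 °C + 273 = 275.400 K.
Area A = 2.23 m².
Net radiated power P_net = εσA(T⁴ − T₀⁴) = 0.666×5.670×10⁻⁸×2.23×(312.4⁴ − 275.400⁴).
T⁴ − T₀⁴ = 9.52454×10⁹ − 5.75249×10⁹ = 3.77205×10⁹ K⁴, so P_net = 318 W.

Net loss ≈ 318 W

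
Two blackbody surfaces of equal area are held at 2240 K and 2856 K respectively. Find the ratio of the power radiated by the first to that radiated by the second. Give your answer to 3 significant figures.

P₁/P₂ ≈ 0.378

With equal areas, P₁/P₂ = (T₁/T₂)⁴ = (2240/2856)⁴ = 0.378.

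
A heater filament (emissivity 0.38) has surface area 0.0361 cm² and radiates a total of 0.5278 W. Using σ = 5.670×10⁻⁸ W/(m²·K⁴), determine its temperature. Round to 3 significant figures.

T ≈ 1.61×10³ K

Area A = 0.0361 cm² = 3.61×10⁻⁶ m².
P = εσAT⁴ ⇒ T = (P/(εσA))^(1/4) = (0.5278/(0.38×5.670×10⁻⁸×3.61×10⁻⁶))^(1/4) = 1.61×10³ K.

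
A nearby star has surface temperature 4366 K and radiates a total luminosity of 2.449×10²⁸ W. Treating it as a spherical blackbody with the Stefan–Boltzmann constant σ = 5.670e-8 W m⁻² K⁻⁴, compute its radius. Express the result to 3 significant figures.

R ≈ 9.73×10⁹ m

L = 4πR²σT⁴ ⇒ R = √(L/(4πσT⁴)).
σT⁴ = 2.06024×10⁷ W/m², so R = √(2.449×10²⁸/(4π×2.06024×10⁷)) = 9.73×10⁹ m.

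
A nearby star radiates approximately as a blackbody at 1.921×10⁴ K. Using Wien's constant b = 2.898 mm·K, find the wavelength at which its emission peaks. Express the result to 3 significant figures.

Wien's displacement law: λ_max = b/T = (2.898×10⁻³ m·K)/(1.921×10⁴ K) = 1.509×10⁻⁷ m.
That is 151 nm, in the ultraviolet range.

λ_max ≈ 151 nm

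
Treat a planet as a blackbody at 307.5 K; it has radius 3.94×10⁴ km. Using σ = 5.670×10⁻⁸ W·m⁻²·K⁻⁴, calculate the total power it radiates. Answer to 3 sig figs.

P ≈ 9.89×10¹⁸ W

Surface area A = 4πR² = 4π(3.94×10⁷ m)² = 1.95075×10¹⁶ m².
P = σAT⁴ = 5.670×10⁻⁸ × 1.95075×10¹⁶ × (307.5)⁴ = 9.89×10¹⁸ W.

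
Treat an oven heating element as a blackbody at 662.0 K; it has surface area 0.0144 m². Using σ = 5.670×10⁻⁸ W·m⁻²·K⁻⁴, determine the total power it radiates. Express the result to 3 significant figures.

Area A = 0.0144 m².
P = σAT⁴ = 5.670×10⁻⁸ × 0.0144 × (662.0)⁴ = 157 W.

P ≈ 157 W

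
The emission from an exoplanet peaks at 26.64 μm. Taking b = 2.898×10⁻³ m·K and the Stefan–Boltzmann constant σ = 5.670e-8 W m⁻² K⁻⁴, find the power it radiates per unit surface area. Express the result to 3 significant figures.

Wien's law: T = b/λ_max = 2.898×10⁻³/2.664×10⁻⁵ = 108.784 K.
Then I = σT⁴ = 5.670×10⁻⁸×(108.784)⁴ = 7.94 W/m².

I ≈ 7.94 W/m²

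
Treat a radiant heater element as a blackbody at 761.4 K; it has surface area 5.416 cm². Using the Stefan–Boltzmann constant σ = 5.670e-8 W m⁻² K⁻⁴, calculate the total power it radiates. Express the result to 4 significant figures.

P ≈ 10.32 W

Area A = 5.416 cm² = 5.416×10⁻⁴ m².
P = σAT⁴ = 5.670×10⁻⁸ × 5.416×10⁻⁴ × (761.4)⁴ = 10.32 W.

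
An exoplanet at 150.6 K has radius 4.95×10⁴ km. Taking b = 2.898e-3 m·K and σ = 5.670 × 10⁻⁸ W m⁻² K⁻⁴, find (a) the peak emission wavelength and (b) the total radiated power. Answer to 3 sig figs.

(a) λ_max = b/T = 2.898×10⁻³/150.6 = 1.924×10⁻⁵ m = 19.2 μm.
Surface area A = 4πR² = 4π(4.95×10⁷ m)² = 3.07907×10¹⁶ m².
(b) P = σAT⁴ = 5.670×10⁻⁸×3.07907×10¹⁶×(150.6)⁴ = 8.98×10¹⁷ W.

λ_max ≈ 19.2 μm; P ≈ 8.98×10¹⁷ W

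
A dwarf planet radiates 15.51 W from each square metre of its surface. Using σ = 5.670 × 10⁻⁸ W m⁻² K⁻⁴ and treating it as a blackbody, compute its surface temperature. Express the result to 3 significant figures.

I = σT⁴, so T = (I/σ)^(1/4) = (15.51/(5.670×10⁻⁸))^(1/4) = 129 K.

T ≈ 129 K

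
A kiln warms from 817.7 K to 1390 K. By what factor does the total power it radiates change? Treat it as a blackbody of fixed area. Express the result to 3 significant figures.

P ∝ T⁴, so P₂/P₁ = (T₂/T₁)⁴ = (1390/817.7)⁴ = (1.69989)⁴ = 8.35.

P₂/P₁ ≈ 8.35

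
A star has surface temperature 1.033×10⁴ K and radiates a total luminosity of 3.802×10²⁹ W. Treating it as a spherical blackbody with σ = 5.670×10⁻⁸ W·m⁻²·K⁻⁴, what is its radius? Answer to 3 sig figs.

L = 4πR²σT⁴ ⇒ R = √(L/(4πσT⁴)).
σT⁴ = 6.45631×10⁸ W/m², so R = √(3.802×10²⁹/(4π×6.45631×10⁸)) = 6.85×10⁹ m.

R ≈ 6.85×10⁹ m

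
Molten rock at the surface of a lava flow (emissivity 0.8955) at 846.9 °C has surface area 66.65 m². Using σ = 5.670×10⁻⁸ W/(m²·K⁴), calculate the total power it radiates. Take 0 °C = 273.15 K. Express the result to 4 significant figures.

P ≈ 5.326×10⁶ W

T = 846.9 °C + 273.15 = 1120.05 K.
Area A = 66.65 m².
P = εσAT⁴ = 0.8955 × 5.670×10⁻⁸ × 66.65 × (1120.05)⁴ = 5.326×10⁶ W.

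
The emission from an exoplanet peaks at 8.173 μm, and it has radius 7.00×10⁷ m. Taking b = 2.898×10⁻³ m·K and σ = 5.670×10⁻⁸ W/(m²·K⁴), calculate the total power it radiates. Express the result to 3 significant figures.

Wien's law: T = b/λ_max = 2.898×10⁻³/8.173×10⁻⁶ = 354.582 K.
Surface area A = 4πR² = 4π(7.00×10⁷ m)² = 6.15752×10¹⁶ m².
Then P = σAT⁴ = 5.670×10⁻⁸×6.15752×10¹⁶×(354.582)⁴ = 5.52×10¹⁹ W.

P ≈ 5.52×10¹⁹ W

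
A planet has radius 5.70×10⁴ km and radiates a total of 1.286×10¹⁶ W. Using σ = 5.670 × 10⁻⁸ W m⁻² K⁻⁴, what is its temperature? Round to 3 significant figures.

T ≈ 48.5 K

Surface area A = 4πR² = 4π(5.70×10⁷ m)² = 4.08281×10¹⁶ m².
P = σAT⁴ ⇒ T = (P/(σA))^(1/4) = (1.286×10¹⁶/(5.670×10⁻⁸×4.08281×10¹⁶))^(1/4) = 48.5 K.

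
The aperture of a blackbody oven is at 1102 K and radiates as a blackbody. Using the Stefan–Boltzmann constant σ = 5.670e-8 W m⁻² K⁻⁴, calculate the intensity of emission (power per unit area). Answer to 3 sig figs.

I ≈ 8.36×10⁴ W/m²

Stefan–Boltzmann: I = σT⁴ = 5.670×10⁻⁸ × (1102)⁴ = 8.36×10⁴ W/m².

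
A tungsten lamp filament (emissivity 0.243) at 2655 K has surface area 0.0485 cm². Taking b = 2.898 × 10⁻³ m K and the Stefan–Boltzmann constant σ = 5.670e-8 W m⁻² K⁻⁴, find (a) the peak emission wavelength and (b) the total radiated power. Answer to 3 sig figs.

λ_max ≈ 1.09×10³ nm; P ≈ 3.32 W

(a) λ_max = b/T = 2.898×10⁻³/2655 = 1.092×10⁻⁶ m = 1.09×10³ nm.
Area A = 0.0485 cm² = 4.85×10⁻⁶ m².
(b) P = εσAT⁴ = 0.243×5.670×10⁻⁸×4.85×10⁻⁶×(2655)⁴ = 3.32 W.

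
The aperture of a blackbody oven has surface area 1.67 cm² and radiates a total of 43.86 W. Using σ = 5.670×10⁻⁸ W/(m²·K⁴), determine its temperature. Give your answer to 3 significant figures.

Area A = 1.67 cm² = 1.67×10⁻⁴ m².
P = σAT⁴ ⇒ T = (P/(σA))^(1/4) = (43.86/(5.670×10⁻⁸×1.67×10⁻⁴))^(1/4) = 1.47×10³ K.

T ≈ 1.47×10³ K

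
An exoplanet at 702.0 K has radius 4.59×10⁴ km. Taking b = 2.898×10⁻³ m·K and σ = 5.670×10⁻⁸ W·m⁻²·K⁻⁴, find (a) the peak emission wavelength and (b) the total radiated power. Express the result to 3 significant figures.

(a) λ_max = b/T = 2.898×10⁻³/702.0 = 4.128×10⁻⁶ m = 4.13 μm.
Surface area A = 4πR² = 4π(4.59×10⁷ m)² = 2.64750×10¹⁶ m².
(b) P = σAT⁴ = 5.670×10⁻⁸×2.64750×10¹⁶×(702.0)⁴ = 3.65×10²⁰ W.

λ_max ≈ 4.13 μm; P ≈ 3.65×10²⁰ W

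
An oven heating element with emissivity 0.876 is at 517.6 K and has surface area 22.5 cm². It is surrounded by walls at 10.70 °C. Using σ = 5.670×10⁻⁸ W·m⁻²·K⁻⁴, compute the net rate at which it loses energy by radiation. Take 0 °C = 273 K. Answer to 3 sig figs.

Net loss ≈ 7.30 W

Surroundings: T = 10.70 °C + 273 = 283.70 K.
Area A = 22.5 cm² = 2.25×10⁻³ m².
Net radiated power P_net = εσA(T⁴ − T₀⁴) = 0.876×5.670×10⁻⁸×2.25×10⁻³×(517.6⁴ − 283.70⁴).
T⁴ − T₀⁴ = 7.17756×10¹⁰ − 6.47795×10⁹ = 6.52976×10¹⁰ K⁴, so P_net = 7.30 W.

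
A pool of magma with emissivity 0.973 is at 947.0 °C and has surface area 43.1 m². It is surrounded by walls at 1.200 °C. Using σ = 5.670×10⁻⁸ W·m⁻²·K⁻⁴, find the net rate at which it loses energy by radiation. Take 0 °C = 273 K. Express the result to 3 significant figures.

Net loss ≈ 5.25×10⁶ W

T = 947.0 °C + 273 = 1220.0 K.
Surroundings: T = 1.200 °C + 273 = 274.200 K.
Area A = 43.1 m².
Net radiated power P_net = εσA(T⁴ − T₀⁴) = 0.973×5.670×10⁻⁸×43.1×(1220.0⁴ − 274.200⁴).
T⁴ − T₀⁴ = 2.21533×10¹² − 5.65288×10⁹ = 2.20968×10¹² K⁴, so P_net = 5.25×10⁶ W.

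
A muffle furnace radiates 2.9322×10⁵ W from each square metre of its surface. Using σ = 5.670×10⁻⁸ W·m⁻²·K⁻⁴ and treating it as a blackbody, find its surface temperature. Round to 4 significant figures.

I = σT⁴, so T = (I/σ)^(1/4) = (2.9322×10⁵/(5.670×10⁻⁸))^(1/4) = 1508 K.

T ≈ 1508 K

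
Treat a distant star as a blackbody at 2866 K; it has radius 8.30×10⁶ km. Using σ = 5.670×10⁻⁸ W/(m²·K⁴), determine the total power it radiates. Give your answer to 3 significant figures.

Surface area A = 4πR² = 4π(8.30×10⁹ m)² = 8.65697×10²⁰ m².
P = σAT⁴ = 5.670×10⁻⁸ × 8.65697×10²⁰ × (2866)⁴ = 3.31×10²⁷ W.

P ≈ 3.31×10²⁷ W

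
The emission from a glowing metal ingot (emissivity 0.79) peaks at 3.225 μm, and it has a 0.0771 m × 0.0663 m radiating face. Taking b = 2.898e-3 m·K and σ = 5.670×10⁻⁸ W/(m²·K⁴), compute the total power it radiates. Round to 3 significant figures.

P ≈ 149 W

Wien's law: T = b/λ_max = 2.898×10⁻³/3.225×10⁻⁶ = 898.605 K.
Area A = 0.0771 × 0.0663 = 5.11173×10⁻³ m².
Then P = εσAT⁴ = 0.79×5.670×10⁻⁸×5.11173×10⁻³×(898.605)⁴ = 149 W.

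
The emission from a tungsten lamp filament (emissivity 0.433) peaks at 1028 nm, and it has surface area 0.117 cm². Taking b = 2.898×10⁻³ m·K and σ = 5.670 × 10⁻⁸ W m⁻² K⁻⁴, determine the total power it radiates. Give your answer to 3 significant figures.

Wien's law: T = b/λ_max = 2.898×10⁻³/1.028×10⁻⁶ = 2819.07 K.
Area A = 0.117 cm² = 1.17×10⁻⁵ m².
Then P = εσAT⁴ = 0.433×5.670×10⁻⁸×1.17×10⁻⁵×(2819.07)⁴ = 18.1 W.

P ≈ 18.1 W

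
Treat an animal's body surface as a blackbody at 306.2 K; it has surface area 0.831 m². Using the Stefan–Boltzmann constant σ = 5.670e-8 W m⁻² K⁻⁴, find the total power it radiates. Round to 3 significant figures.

P ≈ 414 W

Area A = 0.831 m².
P = σAT⁴ = 5.670×10⁻⁸ × 0.831 × (306.2)⁴ = 414 W.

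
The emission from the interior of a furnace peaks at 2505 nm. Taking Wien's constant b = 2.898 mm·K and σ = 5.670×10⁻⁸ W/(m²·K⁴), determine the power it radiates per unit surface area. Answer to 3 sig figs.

I ≈ 1.02×10⁵ W/m²

Wien's law: T = b/λ_max = 2.898×10⁻³/2.505×10⁻⁶ = 1156.89 K.
Then I = σT⁴ = 5.670×10⁻⁸×(1156.89)⁴ = 1.02×10⁵ W/m².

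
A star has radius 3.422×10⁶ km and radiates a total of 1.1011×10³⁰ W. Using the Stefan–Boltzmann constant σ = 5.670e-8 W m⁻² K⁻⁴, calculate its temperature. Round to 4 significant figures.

Surface area A = 4πR² = 4π(3.422×10⁹ m)² = 1.47153×10²⁰ m².
P = σAT⁴ ⇒ T = (P/(σA))^(1/4) = (1.1011×10³⁰/(5.670×10⁻⁸×1.47153×10²⁰))^(1/4) = 1.906×10⁴ K.

T ≈ 1.906×10⁴ K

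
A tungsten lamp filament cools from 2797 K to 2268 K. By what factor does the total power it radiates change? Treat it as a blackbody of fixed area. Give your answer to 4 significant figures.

P₂/P₁ ≈ 0.4323

P ∝ T⁴, so P₂/P₁ = (T₂/T₁)⁴ = (2268/2797)⁴ = (0.810869)⁴ = 0.4323.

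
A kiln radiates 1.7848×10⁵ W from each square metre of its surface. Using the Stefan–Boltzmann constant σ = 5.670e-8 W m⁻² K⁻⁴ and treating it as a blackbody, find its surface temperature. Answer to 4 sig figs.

I = σT⁴, so T = (I/σ)^(1/4) = (1.7848×10⁵/(5.670×10⁻⁸))^(1/4) = 1332 K.

T ≈ 1332 K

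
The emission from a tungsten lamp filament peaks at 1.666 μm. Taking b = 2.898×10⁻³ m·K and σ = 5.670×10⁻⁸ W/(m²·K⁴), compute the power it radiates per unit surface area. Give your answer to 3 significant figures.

Wien's law: T = b/λ_max = 2.898×10⁻³/1.666×10⁻⁶ = 1739.50 K.
Then I = σT⁴ = 5.670×10⁻⁸×(1739.50)⁴ = 5.19×10⁵ W/m².

I ≈ 5.19×10⁵ W/m²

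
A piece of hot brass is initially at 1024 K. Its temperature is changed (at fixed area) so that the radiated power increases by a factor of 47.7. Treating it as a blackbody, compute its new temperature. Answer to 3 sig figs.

P ∝ T⁴, so T₂/T₁ = (P₂/P₁)^(1/4) = (47.7)^(1/4) = 2.62803.
T₂ = 1024 × 2.62803 = 2.69×10³ K.

T₂ ≈ 2.69×10³ K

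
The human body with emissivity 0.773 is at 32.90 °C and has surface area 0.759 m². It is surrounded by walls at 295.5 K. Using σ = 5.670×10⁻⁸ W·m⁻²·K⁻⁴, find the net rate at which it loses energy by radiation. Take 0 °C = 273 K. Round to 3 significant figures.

Net loss ≈ 37.6 W

T = 32.90 °C + 273 = 305.90 K.
Area A = 0.759 m².
Net radiated power P_net = εσA(T⁴ − T₀⁴) = 0.773×5.670×10⁻⁸×0.759×(305.90⁴ − 295.5⁴).
T⁴ − T₀⁴ = 8.75625×10⁹ − 7.62483×10⁹ = 1.13142×10⁹ K⁴, so P_net = 37.6 W.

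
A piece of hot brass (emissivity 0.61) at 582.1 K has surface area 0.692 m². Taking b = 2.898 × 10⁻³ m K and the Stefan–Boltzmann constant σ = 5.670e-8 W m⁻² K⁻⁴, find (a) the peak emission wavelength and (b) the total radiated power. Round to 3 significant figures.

(a) λ_max = b/T = 2.898×10⁻³/582.1 = 4.979×10⁻⁶ m = 4.98 μm.
Area A = 0.692 m².
(b) P = εσAT⁴ = 0.61×5.670×10⁻⁸×0.692×(582.1)⁴ = 2.75×10³ W.

λ_max ≈ 4.98 μm; P ≈ 2.75×10³ W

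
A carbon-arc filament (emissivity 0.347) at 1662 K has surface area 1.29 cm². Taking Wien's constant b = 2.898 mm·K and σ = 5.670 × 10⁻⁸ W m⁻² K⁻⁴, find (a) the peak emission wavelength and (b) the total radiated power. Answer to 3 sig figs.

(a) λ_max = b/T = 2.898×10⁻³/1662 = 1.744×10⁻⁶ m = 1.74 μm.
Area A = 1.29 cm² = 1.29×10⁻⁴ m².
(b) P = εσAT⁴ = 0.347×5.670×10⁻⁸×1.29×10⁻⁴×(1662)⁴ = 19.4 W.

λ_max ≈ 1.74 μm; P ≈ 19.4 W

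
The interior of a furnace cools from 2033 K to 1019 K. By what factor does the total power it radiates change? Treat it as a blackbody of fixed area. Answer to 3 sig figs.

P ∝ T⁴, so P₂/P₁ = (T₂/T₁)⁴ = (1019/2033)⁴ = (0.501230)⁴ = 0.0631.

P₂/P₁ ≈ 0.0631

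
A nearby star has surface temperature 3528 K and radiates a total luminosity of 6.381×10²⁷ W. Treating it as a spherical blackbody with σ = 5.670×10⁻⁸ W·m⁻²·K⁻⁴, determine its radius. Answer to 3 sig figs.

L = 4πR²σT⁴ ⇒ R = √(L/(4πσT⁴)).
σT⁴ = 8.78410×10⁶ W/m², so R = √(6.381×10²⁷/(4π×8.78410×10⁶)) = 7.60×10⁹ m.

R ≈ 7.60×10⁹ m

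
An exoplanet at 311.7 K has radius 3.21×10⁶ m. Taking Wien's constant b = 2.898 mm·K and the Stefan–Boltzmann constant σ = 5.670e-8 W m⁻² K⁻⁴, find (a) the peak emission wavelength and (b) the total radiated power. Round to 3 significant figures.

λ_max ≈ 9.30 μm; P ≈ 6.93×10¹⁶ W

(a) λ_max = b/T = 2.898×10⁻³/311.7 = 9.297×10⁻⁶ m = 9.30 μm.
Surface area A = 4πR² = 4π(3.21×10⁶ m)² = 1.29485×10¹⁴ m².
(b) P = σAT⁴ = 5.670×10⁻⁸×1.29485×10¹⁴×(311.7)⁴ = 6.93×10¹⁶ W.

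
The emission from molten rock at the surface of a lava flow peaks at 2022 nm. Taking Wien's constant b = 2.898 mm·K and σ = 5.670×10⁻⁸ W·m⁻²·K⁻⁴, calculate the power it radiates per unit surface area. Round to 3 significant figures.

I ≈ 2.39×10⁵ W/m²

Wien's law: T = b/λ_max = 2.898×10⁻³/2.022×10⁻⁶ = 1433.23 K.
Then I = σT⁴ = 5.670×10⁻⁸×(1433.23)⁴ = 2.39×10⁵ W/m².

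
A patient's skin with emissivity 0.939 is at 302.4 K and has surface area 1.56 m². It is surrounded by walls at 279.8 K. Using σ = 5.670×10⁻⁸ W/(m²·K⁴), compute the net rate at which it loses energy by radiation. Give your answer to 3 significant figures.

Net loss ≈ 185 W

Area A = 1.56 m².
Net radiated power P_net = εσA(T⁴ − T₀⁴) = 0.939×5.670×10⁻⁸×1.56×(302.4⁴ − 279.8⁴).
T⁴ − T₀⁴ = 8.36233×10⁹ − 6.12902×10⁹ = 2.23331×10⁹ K⁴, so P_net = 185 W.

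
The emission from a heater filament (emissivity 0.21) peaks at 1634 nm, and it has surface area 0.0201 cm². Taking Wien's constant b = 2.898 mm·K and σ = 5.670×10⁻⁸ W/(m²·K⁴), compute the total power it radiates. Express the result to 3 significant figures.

P ≈ 0.237 W

Wien's law: T = b/λ_max = 2.898×10⁻³/1.634×10⁻⁶ = 1773.56 K.
Area A = 0.0201 cm² = 2.01×10⁻⁶ m².
Then P = εσAT⁴ = 0.21×5.670×10⁻⁸×2.01×10⁻⁶×(1773.56)⁴ = 0.237 W.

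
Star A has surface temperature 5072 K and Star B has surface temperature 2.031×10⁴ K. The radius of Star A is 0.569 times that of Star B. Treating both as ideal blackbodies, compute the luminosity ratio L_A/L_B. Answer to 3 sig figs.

L ∝ R²T⁴, so L_A/L_B = (R_A/R_B)²(T_A/T_B)⁴ = (0.569)² × (5072/2.031×10⁴)⁴ = 0.323761 × 3.88935×10⁻³ = 1.26×10⁻³.

L_A/L_B ≈ 1.26×10⁻³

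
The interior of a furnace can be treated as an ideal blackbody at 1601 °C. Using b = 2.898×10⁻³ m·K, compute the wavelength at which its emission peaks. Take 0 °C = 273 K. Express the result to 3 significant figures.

T = 1601 °C + 273 = 1874 K.
Wien's displacement law: λ_max = b/T = (2.898×10⁻³ m·K)/(1874 K) = 1.546×10⁻⁶ m.
That is 1.55×10³ nm, in the infrared range.

λ_max ≈ 1.55×10³ nm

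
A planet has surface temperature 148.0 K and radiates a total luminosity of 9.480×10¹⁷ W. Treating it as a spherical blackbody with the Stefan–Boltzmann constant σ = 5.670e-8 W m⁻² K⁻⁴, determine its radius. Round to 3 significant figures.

R ≈ 5.27×10⁷ m

L = 4πR²σT⁴ ⇒ R = √(L/(4πσT⁴)).
σT⁴ = 27.2038 W/m², so R = √(9.480×10¹⁷/(4π×27.2038)) = 5.27×10⁷ m.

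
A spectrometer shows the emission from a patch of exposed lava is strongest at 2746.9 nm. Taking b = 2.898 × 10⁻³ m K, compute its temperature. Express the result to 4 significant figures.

T ≈ 1055 K

Wien's law gives T = b/λ_max = (2.898×10⁻³ m·K)/(2.7469×10⁻⁶ m) = 1055 K.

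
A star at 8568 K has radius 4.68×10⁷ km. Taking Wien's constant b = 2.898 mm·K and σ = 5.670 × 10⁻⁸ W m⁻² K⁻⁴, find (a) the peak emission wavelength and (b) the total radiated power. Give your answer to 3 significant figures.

λ_max ≈ 338 nm; P ≈ 8.41×10³⁰ W

(a) λ_max = b/T = 2.898×10⁻³/8568 = 3.382×10⁻⁷ m = 338 nm.
Surface area A = 4πR² = 4π(4.68×10¹⁰ m)² = 2.75234×10²² m².
(b) P = σAT⁴ = 5.670×10⁻⁸×2.75234×10²²×(8568)⁴ = 8.41×10³⁰ W.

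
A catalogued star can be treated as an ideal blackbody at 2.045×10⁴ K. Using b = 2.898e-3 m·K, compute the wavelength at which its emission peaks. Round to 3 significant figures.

Wien's displacement law: λ_max = b/T = (2.898×10⁻³ m·K)/(2.045×10⁴ K) = 1.417×10⁻⁷ m.
That is 142 nm, in the ultraviolet range.

λ_max ≈ 142 nm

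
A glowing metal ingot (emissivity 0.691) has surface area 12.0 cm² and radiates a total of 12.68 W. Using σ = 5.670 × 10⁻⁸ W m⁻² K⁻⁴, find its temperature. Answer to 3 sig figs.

T ≈ 721 K

Area A = 12.0 cm² = 1.20×10⁻³ m².
P = εσAT⁴ ⇒ T = (P/(εσA))^(1/4) = (12.68/(0.691×5.670×10⁻⁸×1.20×10⁻³))^(1/4) = 721 K.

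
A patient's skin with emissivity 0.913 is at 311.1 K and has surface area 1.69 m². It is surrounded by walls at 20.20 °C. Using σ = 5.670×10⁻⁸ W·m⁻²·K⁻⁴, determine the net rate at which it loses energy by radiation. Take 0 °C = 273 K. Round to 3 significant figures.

Net loss ≈ 173 W

Surroundings: T = 20.20 °C + 273 = 293.20 K.
Area A = 1.69 m².
Net radiated power P_net = εσA(T⁴ − T₀⁴) = 0.913×5.670×10⁻⁸×1.69×(311.1⁴ − 293.20⁴).
T⁴ − T₀⁴ = 9.36699×10⁹ − 7.39019×10⁹ = 1.97680×10⁹ K⁴, so P_net = 173 W.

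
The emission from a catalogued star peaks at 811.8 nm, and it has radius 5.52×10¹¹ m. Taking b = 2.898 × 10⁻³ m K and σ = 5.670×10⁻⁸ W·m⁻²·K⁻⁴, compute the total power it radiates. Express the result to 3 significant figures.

P ≈ 3.53×10³¹ W

Wien's law: T = b/λ_max = 2.898×10⁻³/8.118×10⁻⁷ = 3569.84 K.
Surface area A = 4πR² = 4π(5.52×10¹¹ m)² = 3.82902×10²⁴ m².
Then P = σAT⁴ = 5.670×10⁻⁸×3.82902×10²⁴×(3569.84)⁴ = 3.53×10³¹ W.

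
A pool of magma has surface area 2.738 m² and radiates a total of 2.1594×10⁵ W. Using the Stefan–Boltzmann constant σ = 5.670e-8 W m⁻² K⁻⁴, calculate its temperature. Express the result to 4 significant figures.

Area A = 2.738 m².
P = σAT⁴ ⇒ T = (P/(σA))^(1/4) = (2.1594×10⁵/(5.670×10⁻⁸×2.738))^(1/4) = 1086 K.

T ≈ 1086 K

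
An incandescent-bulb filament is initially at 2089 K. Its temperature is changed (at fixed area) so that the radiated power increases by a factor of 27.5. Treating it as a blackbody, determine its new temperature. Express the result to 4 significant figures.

T₂ ≈ 4784 K

P ∝ T⁴, so T₂/T₁ = (P₂/P₁)^(1/4) = (27.5)^(1/4) = 2.28999.
T₂ = 2089 × 2.28999 = 4784 K.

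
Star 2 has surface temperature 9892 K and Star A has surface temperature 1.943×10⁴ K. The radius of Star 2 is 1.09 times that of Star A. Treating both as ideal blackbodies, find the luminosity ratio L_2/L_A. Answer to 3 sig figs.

L_2/L_A ≈ 0.0798

L ∝ R²T⁴, so L_2/L_A = (R_2/R_A)²(T_2/T_A)⁴ = (1.09)² × (9892/1.943×10⁴)⁴ = 1.1881 × 0.0671808 = 0.0798.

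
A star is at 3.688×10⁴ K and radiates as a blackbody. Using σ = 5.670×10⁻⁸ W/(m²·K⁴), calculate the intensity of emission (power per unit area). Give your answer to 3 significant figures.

Stefan–Boltzmann: I = σT⁴ = 5.670×10⁻⁸ × (3.688×10⁴)⁴ = 1.05×10¹¹ W/m².

I ≈ 1.05×10¹¹ W/m²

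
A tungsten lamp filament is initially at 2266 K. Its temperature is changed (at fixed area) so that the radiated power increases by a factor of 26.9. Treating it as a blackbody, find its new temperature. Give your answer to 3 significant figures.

P ∝ T⁴, so T₂/T₁ = (P₂/P₁)^(1/4) = (26.9)^(1/4) = 2.27739.
T₂ = 2266 × 2.27739 = 5.16×10³ K.

T₂ ≈ 5.16×10³ K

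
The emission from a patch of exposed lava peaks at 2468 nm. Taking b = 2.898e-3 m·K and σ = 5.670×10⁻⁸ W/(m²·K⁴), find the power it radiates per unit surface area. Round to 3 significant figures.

I ≈ 1.08×10⁵ W/m²

Wien's law: T = b/λ_max = 2.898×10⁻³/2.468×10⁻⁶ = 1174.23 K.
Then I = σT⁴ = 5.670×10⁻⁸×(1174.23)⁴ = 1.08×10⁵ W/m².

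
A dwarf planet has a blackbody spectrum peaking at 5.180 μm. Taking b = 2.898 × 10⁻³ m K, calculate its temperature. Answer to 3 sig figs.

T ≈ 559 K

Wien's law gives T = b/λ_max = (2.898×10⁻³ m·K)/(5.180×10⁻⁶ m) = 559 K.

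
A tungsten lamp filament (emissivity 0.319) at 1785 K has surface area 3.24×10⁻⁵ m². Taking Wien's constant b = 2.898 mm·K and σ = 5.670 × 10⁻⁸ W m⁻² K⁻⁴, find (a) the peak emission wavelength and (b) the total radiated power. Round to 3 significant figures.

λ_max ≈ 1.62×10³ nm; P ≈ 5.95 W

(a) λ_max = b/T = 2.898×10⁻³/1785 = 1.624×10⁻⁶ m = 1.62×10³ nm.
Area A = 3.24×10⁻⁵ m².
(b) P = εσAT⁴ = 0.319×5.670×10⁻⁸×3.24×10⁻⁵×(1785)⁴ = 5.95 W.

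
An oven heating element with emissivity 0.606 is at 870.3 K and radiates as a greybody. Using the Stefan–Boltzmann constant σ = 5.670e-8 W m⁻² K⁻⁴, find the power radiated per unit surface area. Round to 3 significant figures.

Stefan–Boltzmann: I = εσT⁴ = 0.606 × 5.670×10⁻⁸ × (870.3)⁴ = 1.97×10⁴ W/m².

I ≈ 1.97×10⁴ W/m²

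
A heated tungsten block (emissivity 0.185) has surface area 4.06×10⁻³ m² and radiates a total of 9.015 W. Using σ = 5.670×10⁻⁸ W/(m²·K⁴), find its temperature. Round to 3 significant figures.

Area A = 4.06×10⁻³ m².
P = εσAT⁴ ⇒ T = (P/(εσA))^(1/4) = (9.015/(0.185×5.670×10⁻⁸×4.06×10⁻³))^(1/4) = 678 K.

T ≈ 678 K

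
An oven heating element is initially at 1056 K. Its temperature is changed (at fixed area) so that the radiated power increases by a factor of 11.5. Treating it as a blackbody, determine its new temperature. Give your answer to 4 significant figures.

T₂ ≈ 1945 K

P ∝ T⁴, so T₂/T₁ = (P₂/P₁)^(1/4) = (11.5)^(1/4) = 1.84151.
T₂ = 1056 × 1.84151 = 1945 K.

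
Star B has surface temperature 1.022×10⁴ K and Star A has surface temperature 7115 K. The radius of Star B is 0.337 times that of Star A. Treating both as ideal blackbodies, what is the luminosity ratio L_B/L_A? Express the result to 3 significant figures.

L_B/L_A ≈ 0.483

L ∝ R²T⁴, so L_B/L_A = (R_B/R_A)²(T_B/T_A)⁴ = (0.337)² × (1.022×10⁴/7115)⁴ = 0.113569 × 4.25700 = 0.483.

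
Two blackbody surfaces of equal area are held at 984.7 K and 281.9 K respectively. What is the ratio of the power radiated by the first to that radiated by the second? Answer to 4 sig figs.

P₁/P₂ ≈ 148.9

With equal areas, P₁/P₂ = (T₁/T₂)⁴ = (984.7/281.9)⁴ = 148.9.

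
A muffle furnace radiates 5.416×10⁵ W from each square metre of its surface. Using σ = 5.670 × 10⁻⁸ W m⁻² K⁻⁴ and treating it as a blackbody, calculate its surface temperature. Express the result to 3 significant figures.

T ≈ 1.76×10³ K

I = σT⁴, so T = (I/σ)^(1/4) = (5.416×10⁵/(5.670×10⁻⁸))^(1/4) = 1.76×10³ K.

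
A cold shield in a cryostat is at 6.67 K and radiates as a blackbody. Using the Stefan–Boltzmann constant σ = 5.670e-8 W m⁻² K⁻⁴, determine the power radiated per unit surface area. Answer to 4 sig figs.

I ≈ 1.122×10⁻⁴ W/m²

Stefan–Boltzmann: I = σT⁴ = 5.670×10⁻⁸ × (6.67)⁴ = 1.122×10⁻⁴ W/m².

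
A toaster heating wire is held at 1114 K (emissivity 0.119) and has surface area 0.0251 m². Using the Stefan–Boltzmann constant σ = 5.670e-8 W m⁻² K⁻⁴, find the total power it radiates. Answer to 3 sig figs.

P ≈ 261 W

Area A = 0.0251 m².
P = εσAT⁴ = 0.119 × 5.670×10⁻⁸ × 0.0251 × (1114)⁴ = 261 W.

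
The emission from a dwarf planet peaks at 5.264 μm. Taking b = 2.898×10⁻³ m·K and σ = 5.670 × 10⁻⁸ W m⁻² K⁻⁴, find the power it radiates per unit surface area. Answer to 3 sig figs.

I ≈ 5.21×10³ W/m²

Wien's law: T = b/λ_max = 2.898×10⁻³/5.264×10⁻⁶ = 550.532 K.
Then I = σT⁴ = 5.670×10⁻⁸×(550.532)⁴ = 5.21×10³ W/m².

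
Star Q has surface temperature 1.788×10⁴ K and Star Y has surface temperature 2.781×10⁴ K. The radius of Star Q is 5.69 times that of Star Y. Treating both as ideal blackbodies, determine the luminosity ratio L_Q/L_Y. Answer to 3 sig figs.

L_Q/L_Y ≈ 5.53

L ∝ R²T⁴, so L_Q/L_Y = (R_Q/R_Y)²(T_Q/T_Y)⁴ = (5.69)² × (1.788×10⁴/2.781×10⁴)⁴ = 32.3761 × 0.170870 = 5.53.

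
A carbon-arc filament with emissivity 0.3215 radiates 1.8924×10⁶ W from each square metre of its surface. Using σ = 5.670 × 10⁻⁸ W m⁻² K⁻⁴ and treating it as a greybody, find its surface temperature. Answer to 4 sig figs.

I = εσT⁴, so T = (I/εσ)^(1/4) = (1.8924×10⁶/(0.3215×5.670×10⁻⁸))^(1/4) = 3192 K.

T ≈ 3192 K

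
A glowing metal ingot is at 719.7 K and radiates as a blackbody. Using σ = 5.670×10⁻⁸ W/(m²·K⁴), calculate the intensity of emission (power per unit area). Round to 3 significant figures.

I ≈ 1.52×10⁴ W/m²

Stefan–Boltzmann: I = σT⁴ = 5.670×10⁻⁸ × (719.7)⁴ = 1.52×10⁴ W/m².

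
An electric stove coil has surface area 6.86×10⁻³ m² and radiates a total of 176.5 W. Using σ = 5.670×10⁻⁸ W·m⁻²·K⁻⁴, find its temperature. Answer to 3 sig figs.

Area A = 6.86×10⁻³ m².
P = σAT⁴ ⇒ T = (P/(σA))^(1/4) = (176.5/(5.670×10⁻⁸×6.86×10⁻³))^(1/4) = 821 K.

T ≈ 821 K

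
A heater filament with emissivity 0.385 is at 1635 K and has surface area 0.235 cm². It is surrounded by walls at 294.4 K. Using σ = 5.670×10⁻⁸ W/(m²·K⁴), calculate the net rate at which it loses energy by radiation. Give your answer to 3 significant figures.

Area A = 0.235 cm² = 2.35×10⁻⁵ m².
Net radiated power P_net = εσA(T⁴ − T₀⁴) = 0.385×5.670×10⁻⁸×2.35×10⁻⁵×(1635⁴ − 294.4⁴).
T⁴ − T₀⁴ = 7.14613×10¹² − 7.51192×10⁹ = 7.13862×10¹² K⁴, so P_net = 3.66 W.

Net loss ≈ 3.66 W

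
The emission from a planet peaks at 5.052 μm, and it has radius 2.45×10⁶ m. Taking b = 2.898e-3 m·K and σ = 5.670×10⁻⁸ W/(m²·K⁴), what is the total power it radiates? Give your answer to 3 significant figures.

Wien's law: T = b/λ_max = 2.898×10⁻³/5.052×10⁻⁶ = 573.634 K.
Surface area A = 4πR² = 4π(2.45×10⁶ m)² = 7.54296×10¹³ m².
Then P = σAT⁴ = 5.670×10⁻⁸×7.54296×10¹³×(573.634)⁴ = 4.63×10¹⁷ W.

P ≈ 4.63×10¹⁷ W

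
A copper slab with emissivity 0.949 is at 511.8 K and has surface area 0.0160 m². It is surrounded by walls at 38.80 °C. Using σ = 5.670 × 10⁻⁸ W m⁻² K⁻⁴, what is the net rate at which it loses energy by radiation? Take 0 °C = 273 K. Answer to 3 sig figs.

Net loss ≈ 50.9 W

Surroundings: T = 38.80 °C + 273 = 311.80 K.
Area A = 0.0160 m².
Net radiated power P_net = εσA(T⁴ − T₀⁴) = 0.949×5.670×10⁻⁸×0.0160×(511.8⁴ − 311.80⁴).
T⁴ − T₀⁴ = 6.86122×10¹⁰ − 9.45158×10⁹ = 5.91606×10¹⁰ K⁴, so P_net = 50.9 W.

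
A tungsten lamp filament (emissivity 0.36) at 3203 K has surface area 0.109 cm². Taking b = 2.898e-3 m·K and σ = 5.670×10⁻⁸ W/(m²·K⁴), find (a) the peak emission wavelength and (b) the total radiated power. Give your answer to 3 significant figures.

λ_max ≈ 0.905 μm; P ≈ 23.4 W

(a) λ_max = b/T = 2.898×10⁻³/3203 = 9.048×10⁻⁷ m = 0.905 μm.
Area A = 0.109 cm² = 1.09×10⁻⁵ m².
(b) P = εσAT⁴ = 0.36×5.670×10⁻⁸×1.09×10⁻⁵×(3203)⁴ = 23.4 W.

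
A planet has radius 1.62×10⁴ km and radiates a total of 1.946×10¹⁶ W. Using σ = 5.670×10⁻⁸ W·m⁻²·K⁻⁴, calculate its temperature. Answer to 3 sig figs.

Surface area A = 4πR² = 4π(1.62×10⁷ m)² = 3.29792×10¹⁵ m².
P = σAT⁴ ⇒ T = (P/(σA))^(1/4) = (1.946×10¹⁶/(5.670×10⁻⁸×3.29792×10¹⁵))^(1/4) = 101 K.

T ≈ 101 K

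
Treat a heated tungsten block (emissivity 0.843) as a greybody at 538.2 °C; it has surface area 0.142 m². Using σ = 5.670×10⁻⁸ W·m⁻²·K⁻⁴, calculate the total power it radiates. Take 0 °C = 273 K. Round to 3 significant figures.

P ≈ 2.94×10³ W

T = 538.2 °C + 273 = 811.2 K.
Area A = 0.142 m².
P = εσAT⁴ = 0.843 × 5.670×10⁻⁸ × 0.142 × (811.2)⁴ = 2.94×10³ W.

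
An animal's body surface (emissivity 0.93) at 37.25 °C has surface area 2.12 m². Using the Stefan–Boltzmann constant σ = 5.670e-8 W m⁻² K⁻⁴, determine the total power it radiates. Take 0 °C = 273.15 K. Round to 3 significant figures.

T = 37.25 °C + 273.15 = 310.40 K.
Area A = 2.12 m².
P = εσAT⁴ = 0.93 × 5.670×10⁻⁸ × 2.12 × (310.40)⁴ = 1.04×10³ W.

P ≈ 1.04×10³ W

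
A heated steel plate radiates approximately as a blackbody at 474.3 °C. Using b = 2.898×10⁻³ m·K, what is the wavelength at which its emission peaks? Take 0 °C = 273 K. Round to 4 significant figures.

λ_max ≈ 3.878 μm

T = 474.3 °C + 273 = 747.3 K.
Wien's displacement law: λ_max = b/T = (2.898×10⁻³ m·K)/(747.3 K) = 3.8780×10⁻⁶ m.
That is 3.878 μm, in the infrared range.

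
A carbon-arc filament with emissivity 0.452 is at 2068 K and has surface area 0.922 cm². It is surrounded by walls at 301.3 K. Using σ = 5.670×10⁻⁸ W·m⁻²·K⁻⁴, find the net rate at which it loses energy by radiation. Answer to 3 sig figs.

Area A = 0.922 cm² = 9.22×10⁻⁵ m².
Net radiated power P_net = εσA(T⁴ − T₀⁴) = 0.452×5.670×10⁻⁸×9.22×10⁻⁵×(2068⁴ − 301.3⁴).
T⁴ − T₀⁴ = 1.82895×10¹³ − 8.24132×10⁹ = 1.82813×10¹³ K⁴, so P_net = 43.2 W.

Net loss ≈ 43.2 W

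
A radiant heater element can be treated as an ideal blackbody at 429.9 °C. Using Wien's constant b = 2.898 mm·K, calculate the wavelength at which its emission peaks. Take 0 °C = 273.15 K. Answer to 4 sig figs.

T = 429.9 °C + 273.15 = 703.05 K.
Wien's displacement law: λ_max = b/T = (2.898×10⁻³ m·K)/(703.05 K) = 4.1220×10⁻⁶ m.
That is 4.122 μm, in the infrared range.

λ_max ≈ 4.122 μm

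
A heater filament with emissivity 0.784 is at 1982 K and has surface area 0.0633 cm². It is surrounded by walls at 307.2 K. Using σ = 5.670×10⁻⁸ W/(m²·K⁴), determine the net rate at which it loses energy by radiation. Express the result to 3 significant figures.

Area A = 0.0633 cm² = 6.33×10⁻⁶ m².
Net radiated power P_net = εσA(T⁴ − T₀⁴) = 0.784×5.670×10⁻⁸×6.33×10⁻⁶×(1982⁴ − 307.2⁴).
T⁴ − T₀⁴ = 1.54317×10¹³ − 8.90604×10⁹ = 1.54228×10¹³ K⁴, so P_net = 4.34 W.

Net loss ≈ 4.34 W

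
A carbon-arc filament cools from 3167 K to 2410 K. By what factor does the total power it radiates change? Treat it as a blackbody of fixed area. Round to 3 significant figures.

P₂/P₁ ≈ 0.335

P ∝ T⁴, so P₂/P₁ = (T₂/T₁)⁴ = (2410/3167)⁴ = (0.760973)⁴ = 0.335.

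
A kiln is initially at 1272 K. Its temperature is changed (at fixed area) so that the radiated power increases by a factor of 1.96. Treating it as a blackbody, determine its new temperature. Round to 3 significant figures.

P ∝ T⁴, so T₂/T₁ = (P₂/P₁)^(1/4) = (1.96)^(1/4) = 1.18322.
T₂ = 1272 × 1.18322 = 1.51×10³ K.

T₂ ≈ 1.51×10³ K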